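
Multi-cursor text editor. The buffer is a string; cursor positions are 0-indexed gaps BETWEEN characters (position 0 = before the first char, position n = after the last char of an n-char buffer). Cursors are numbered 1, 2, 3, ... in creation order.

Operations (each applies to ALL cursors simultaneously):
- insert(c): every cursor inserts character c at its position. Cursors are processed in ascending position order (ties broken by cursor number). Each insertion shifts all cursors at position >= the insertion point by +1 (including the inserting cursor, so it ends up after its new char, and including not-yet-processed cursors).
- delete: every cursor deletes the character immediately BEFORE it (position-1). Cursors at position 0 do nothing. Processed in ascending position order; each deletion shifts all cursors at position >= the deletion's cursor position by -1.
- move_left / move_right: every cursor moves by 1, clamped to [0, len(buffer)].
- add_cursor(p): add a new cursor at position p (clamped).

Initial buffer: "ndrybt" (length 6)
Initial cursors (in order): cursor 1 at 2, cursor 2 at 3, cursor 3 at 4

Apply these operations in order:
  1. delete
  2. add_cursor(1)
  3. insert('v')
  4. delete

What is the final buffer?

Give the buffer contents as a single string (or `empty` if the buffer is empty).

Answer: nbt

Derivation:
After op 1 (delete): buffer="nbt" (len 3), cursors c1@1 c2@1 c3@1, authorship ...
After op 2 (add_cursor(1)): buffer="nbt" (len 3), cursors c1@1 c2@1 c3@1 c4@1, authorship ...
After op 3 (insert('v')): buffer="nvvvvbt" (len 7), cursors c1@5 c2@5 c3@5 c4@5, authorship .1234..
After op 4 (delete): buffer="nbt" (len 3), cursors c1@1 c2@1 c3@1 c4@1, authorship ...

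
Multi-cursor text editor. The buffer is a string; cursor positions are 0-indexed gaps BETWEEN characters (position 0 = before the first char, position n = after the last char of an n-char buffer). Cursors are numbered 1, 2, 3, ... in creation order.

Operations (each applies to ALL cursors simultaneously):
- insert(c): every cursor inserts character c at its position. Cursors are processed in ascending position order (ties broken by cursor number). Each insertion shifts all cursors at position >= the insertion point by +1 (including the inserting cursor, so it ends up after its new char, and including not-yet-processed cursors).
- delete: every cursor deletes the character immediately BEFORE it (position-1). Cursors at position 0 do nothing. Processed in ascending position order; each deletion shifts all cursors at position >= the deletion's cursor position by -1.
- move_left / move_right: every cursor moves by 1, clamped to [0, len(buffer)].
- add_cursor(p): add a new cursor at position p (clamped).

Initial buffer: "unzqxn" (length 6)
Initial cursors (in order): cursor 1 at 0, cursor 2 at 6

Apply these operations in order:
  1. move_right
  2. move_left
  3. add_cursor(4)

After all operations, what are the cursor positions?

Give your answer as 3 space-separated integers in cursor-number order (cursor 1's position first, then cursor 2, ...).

After op 1 (move_right): buffer="unzqxn" (len 6), cursors c1@1 c2@6, authorship ......
After op 2 (move_left): buffer="unzqxn" (len 6), cursors c1@0 c2@5, authorship ......
After op 3 (add_cursor(4)): buffer="unzqxn" (len 6), cursors c1@0 c3@4 c2@5, authorship ......

Answer: 0 5 4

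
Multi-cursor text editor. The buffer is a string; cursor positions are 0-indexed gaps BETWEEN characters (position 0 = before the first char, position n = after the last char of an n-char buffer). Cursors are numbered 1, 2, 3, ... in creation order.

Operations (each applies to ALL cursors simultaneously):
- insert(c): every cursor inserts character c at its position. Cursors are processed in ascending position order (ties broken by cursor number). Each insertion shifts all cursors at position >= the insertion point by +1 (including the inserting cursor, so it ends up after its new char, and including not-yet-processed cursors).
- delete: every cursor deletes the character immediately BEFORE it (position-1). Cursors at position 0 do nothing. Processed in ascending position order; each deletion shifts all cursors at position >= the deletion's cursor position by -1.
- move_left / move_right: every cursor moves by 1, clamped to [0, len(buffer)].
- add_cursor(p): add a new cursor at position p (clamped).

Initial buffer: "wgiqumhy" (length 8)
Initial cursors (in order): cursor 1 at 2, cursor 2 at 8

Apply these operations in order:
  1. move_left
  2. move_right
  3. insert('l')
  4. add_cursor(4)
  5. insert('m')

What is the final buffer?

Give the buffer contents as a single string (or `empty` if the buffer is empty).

Answer: wglmimqumhylm

Derivation:
After op 1 (move_left): buffer="wgiqumhy" (len 8), cursors c1@1 c2@7, authorship ........
After op 2 (move_right): buffer="wgiqumhy" (len 8), cursors c1@2 c2@8, authorship ........
After op 3 (insert('l')): buffer="wgliqumhyl" (len 10), cursors c1@3 c2@10, authorship ..1......2
After op 4 (add_cursor(4)): buffer="wgliqumhyl" (len 10), cursors c1@3 c3@4 c2@10, authorship ..1......2
After op 5 (insert('m')): buffer="wglmimqumhylm" (len 13), cursors c1@4 c3@6 c2@13, authorship ..11.3.....22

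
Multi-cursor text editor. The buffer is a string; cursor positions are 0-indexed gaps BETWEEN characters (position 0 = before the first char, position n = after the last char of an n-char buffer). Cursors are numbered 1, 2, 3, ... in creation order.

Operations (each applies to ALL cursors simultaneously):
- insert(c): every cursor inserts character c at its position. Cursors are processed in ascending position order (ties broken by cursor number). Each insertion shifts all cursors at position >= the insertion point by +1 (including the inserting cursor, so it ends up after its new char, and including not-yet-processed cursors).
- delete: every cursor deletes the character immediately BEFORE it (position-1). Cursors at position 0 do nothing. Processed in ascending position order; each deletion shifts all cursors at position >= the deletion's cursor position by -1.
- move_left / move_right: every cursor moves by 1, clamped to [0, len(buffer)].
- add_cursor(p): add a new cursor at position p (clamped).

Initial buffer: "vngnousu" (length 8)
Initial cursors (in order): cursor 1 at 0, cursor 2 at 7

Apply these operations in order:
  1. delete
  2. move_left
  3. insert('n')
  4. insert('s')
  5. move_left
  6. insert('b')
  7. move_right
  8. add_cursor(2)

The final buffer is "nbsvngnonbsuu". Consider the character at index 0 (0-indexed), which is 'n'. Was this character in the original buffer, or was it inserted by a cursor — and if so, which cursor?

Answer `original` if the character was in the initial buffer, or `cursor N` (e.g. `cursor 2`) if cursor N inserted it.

Answer: cursor 1

Derivation:
After op 1 (delete): buffer="vngnouu" (len 7), cursors c1@0 c2@6, authorship .......
After op 2 (move_left): buffer="vngnouu" (len 7), cursors c1@0 c2@5, authorship .......
After op 3 (insert('n')): buffer="nvngnonuu" (len 9), cursors c1@1 c2@7, authorship 1.....2..
After op 4 (insert('s')): buffer="nsvngnonsuu" (len 11), cursors c1@2 c2@9, authorship 11.....22..
After op 5 (move_left): buffer="nsvngnonsuu" (len 11), cursors c1@1 c2@8, authorship 11.....22..
After op 6 (insert('b')): buffer="nbsvngnonbsuu" (len 13), cursors c1@2 c2@10, authorship 111.....222..
After op 7 (move_right): buffer="nbsvngnonbsuu" (len 13), cursors c1@3 c2@11, authorship 111.....222..
After op 8 (add_cursor(2)): buffer="nbsvngnonbsuu" (len 13), cursors c3@2 c1@3 c2@11, authorship 111.....222..
Authorship (.=original, N=cursor N): 1 1 1 . . . . . 2 2 2 . .
Index 0: author = 1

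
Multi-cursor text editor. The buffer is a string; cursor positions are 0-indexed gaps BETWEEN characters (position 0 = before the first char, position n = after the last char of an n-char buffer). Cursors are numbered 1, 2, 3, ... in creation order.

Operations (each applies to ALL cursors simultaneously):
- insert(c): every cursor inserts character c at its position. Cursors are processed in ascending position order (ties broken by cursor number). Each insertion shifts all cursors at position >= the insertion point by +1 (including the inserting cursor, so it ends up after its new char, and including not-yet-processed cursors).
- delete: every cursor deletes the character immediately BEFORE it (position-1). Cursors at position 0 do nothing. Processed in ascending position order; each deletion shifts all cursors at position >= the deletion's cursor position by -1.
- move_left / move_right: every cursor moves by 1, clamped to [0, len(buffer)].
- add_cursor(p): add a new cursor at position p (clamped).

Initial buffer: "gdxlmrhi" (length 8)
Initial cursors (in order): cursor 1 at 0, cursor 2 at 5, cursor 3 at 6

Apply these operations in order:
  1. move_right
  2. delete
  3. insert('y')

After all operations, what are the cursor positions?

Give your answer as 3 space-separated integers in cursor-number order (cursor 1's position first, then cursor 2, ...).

After op 1 (move_right): buffer="gdxlmrhi" (len 8), cursors c1@1 c2@6 c3@7, authorship ........
After op 2 (delete): buffer="dxlmi" (len 5), cursors c1@0 c2@4 c3@4, authorship .....
After op 3 (insert('y')): buffer="ydxlmyyi" (len 8), cursors c1@1 c2@7 c3@7, authorship 1....23.

Answer: 1 7 7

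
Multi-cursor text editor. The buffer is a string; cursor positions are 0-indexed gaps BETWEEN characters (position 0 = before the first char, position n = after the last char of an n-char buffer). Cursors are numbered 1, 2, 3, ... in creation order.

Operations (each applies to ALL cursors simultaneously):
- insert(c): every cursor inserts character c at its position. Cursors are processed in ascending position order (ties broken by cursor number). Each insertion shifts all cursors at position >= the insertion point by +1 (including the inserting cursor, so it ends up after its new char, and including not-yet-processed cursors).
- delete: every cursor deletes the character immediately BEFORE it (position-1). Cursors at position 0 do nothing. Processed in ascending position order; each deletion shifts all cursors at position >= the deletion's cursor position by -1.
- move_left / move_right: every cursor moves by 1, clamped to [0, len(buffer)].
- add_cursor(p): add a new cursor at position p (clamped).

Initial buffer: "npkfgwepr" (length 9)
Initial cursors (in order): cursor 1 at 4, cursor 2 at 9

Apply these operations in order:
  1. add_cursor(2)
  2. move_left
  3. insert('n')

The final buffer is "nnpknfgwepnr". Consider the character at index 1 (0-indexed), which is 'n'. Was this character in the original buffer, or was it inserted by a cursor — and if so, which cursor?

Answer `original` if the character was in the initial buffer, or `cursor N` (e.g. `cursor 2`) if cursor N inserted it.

After op 1 (add_cursor(2)): buffer="npkfgwepr" (len 9), cursors c3@2 c1@4 c2@9, authorship .........
After op 2 (move_left): buffer="npkfgwepr" (len 9), cursors c3@1 c1@3 c2@8, authorship .........
After op 3 (insert('n')): buffer="nnpknfgwepnr" (len 12), cursors c3@2 c1@5 c2@11, authorship .3..1.....2.
Authorship (.=original, N=cursor N): . 3 . . 1 . . . . . 2 .
Index 1: author = 3

Answer: cursor 3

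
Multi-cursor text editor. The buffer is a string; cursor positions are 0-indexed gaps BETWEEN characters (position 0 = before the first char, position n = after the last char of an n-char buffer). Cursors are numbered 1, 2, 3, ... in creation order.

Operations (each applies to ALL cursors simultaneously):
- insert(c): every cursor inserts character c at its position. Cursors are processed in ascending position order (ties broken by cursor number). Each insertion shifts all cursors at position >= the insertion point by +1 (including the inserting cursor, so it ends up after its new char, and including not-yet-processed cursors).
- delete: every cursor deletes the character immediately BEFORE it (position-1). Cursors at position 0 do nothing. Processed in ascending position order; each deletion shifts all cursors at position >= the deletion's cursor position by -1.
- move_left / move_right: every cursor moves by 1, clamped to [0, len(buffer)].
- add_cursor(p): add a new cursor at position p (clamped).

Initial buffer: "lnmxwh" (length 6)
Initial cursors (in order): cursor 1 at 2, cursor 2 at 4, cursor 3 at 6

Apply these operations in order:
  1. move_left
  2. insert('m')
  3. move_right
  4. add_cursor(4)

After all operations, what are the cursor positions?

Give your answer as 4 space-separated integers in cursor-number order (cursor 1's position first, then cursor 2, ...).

After op 1 (move_left): buffer="lnmxwh" (len 6), cursors c1@1 c2@3 c3@5, authorship ......
After op 2 (insert('m')): buffer="lmnmmxwmh" (len 9), cursors c1@2 c2@5 c3@8, authorship .1..2..3.
After op 3 (move_right): buffer="lmnmmxwmh" (len 9), cursors c1@3 c2@6 c3@9, authorship .1..2..3.
After op 4 (add_cursor(4)): buffer="lmnmmxwmh" (len 9), cursors c1@3 c4@4 c2@6 c3@9, authorship .1..2..3.

Answer: 3 6 9 4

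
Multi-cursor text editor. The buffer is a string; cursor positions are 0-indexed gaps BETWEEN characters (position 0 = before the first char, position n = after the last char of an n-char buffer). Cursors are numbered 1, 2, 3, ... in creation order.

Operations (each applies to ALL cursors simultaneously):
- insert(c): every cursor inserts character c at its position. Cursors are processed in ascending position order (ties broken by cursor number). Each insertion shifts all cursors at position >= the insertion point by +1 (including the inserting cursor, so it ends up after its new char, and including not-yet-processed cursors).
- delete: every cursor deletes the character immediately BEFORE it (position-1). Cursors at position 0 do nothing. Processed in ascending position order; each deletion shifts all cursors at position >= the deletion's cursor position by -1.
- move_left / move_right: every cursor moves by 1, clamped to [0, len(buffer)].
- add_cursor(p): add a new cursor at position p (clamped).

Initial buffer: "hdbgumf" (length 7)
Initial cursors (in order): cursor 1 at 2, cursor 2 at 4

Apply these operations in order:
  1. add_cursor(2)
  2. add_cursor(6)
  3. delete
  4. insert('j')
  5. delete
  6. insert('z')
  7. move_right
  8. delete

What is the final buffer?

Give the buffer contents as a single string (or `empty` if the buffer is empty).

Answer: zzz

Derivation:
After op 1 (add_cursor(2)): buffer="hdbgumf" (len 7), cursors c1@2 c3@2 c2@4, authorship .......
After op 2 (add_cursor(6)): buffer="hdbgumf" (len 7), cursors c1@2 c3@2 c2@4 c4@6, authorship .......
After op 3 (delete): buffer="buf" (len 3), cursors c1@0 c3@0 c2@1 c4@2, authorship ...
After op 4 (insert('j')): buffer="jjbjujf" (len 7), cursors c1@2 c3@2 c2@4 c4@6, authorship 13.2.4.
After op 5 (delete): buffer="buf" (len 3), cursors c1@0 c3@0 c2@1 c4@2, authorship ...
After op 6 (insert('z')): buffer="zzbzuzf" (len 7), cursors c1@2 c3@2 c2@4 c4@6, authorship 13.2.4.
After op 7 (move_right): buffer="zzbzuzf" (len 7), cursors c1@3 c3@3 c2@5 c4@7, authorship 13.2.4.
After op 8 (delete): buffer="zzz" (len 3), cursors c1@1 c3@1 c2@2 c4@3, authorship 124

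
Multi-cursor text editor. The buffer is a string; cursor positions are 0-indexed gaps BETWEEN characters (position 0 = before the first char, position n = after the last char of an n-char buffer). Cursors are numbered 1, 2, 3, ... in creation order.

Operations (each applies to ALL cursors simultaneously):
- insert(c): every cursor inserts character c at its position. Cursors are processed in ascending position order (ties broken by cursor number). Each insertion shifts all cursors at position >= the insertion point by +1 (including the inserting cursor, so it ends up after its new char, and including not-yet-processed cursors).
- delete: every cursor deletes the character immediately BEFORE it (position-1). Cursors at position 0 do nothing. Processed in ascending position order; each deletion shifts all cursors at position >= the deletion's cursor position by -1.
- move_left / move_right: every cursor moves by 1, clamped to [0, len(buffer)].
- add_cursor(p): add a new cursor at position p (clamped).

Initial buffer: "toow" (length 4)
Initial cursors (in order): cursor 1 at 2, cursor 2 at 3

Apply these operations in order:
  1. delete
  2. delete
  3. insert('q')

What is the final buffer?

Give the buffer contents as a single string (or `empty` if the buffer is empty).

Answer: qqw

Derivation:
After op 1 (delete): buffer="tw" (len 2), cursors c1@1 c2@1, authorship ..
After op 2 (delete): buffer="w" (len 1), cursors c1@0 c2@0, authorship .
After op 3 (insert('q')): buffer="qqw" (len 3), cursors c1@2 c2@2, authorship 12.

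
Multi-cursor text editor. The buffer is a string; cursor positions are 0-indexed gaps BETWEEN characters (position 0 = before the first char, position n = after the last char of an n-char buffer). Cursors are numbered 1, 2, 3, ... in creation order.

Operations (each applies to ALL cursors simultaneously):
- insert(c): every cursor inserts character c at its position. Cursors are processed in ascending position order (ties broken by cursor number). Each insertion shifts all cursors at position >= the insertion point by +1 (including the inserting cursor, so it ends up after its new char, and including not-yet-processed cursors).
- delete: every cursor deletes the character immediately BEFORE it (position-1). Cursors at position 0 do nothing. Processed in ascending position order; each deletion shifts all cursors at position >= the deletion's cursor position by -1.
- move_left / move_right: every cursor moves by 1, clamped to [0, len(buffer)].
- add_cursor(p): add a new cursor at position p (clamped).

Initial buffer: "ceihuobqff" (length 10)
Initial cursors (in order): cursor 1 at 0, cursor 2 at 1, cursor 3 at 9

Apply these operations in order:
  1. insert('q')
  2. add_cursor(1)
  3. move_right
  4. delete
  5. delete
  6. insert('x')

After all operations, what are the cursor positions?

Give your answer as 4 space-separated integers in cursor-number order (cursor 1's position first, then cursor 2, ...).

After op 1 (insert('q')): buffer="qcqeihuobqfqf" (len 13), cursors c1@1 c2@3 c3@12, authorship 1.2........3.
After op 2 (add_cursor(1)): buffer="qcqeihuobqfqf" (len 13), cursors c1@1 c4@1 c2@3 c3@12, authorship 1.2........3.
After op 3 (move_right): buffer="qcqeihuobqfqf" (len 13), cursors c1@2 c4@2 c2@4 c3@13, authorship 1.2........3.
After op 4 (delete): buffer="qihuobqfq" (len 9), cursors c1@0 c4@0 c2@1 c3@9, authorship 2.......3
After op 5 (delete): buffer="ihuobqf" (len 7), cursors c1@0 c2@0 c4@0 c3@7, authorship .......
After op 6 (insert('x')): buffer="xxxihuobqfx" (len 11), cursors c1@3 c2@3 c4@3 c3@11, authorship 124.......3

Answer: 3 3 11 3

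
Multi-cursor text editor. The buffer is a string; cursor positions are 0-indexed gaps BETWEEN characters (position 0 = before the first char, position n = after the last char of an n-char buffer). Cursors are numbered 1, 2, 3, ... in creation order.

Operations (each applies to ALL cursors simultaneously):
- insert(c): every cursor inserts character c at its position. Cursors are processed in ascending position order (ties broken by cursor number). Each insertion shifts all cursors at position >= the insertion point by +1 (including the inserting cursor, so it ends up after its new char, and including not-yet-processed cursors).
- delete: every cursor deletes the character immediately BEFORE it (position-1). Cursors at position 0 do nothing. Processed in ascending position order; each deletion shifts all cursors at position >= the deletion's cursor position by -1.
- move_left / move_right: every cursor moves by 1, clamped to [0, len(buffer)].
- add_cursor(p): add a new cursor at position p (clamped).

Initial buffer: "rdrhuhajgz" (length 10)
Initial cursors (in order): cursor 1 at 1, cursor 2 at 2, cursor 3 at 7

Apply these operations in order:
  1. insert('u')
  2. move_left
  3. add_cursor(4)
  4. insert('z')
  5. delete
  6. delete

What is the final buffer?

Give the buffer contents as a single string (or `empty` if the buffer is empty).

Answer: urhuhujgz

Derivation:
After op 1 (insert('u')): buffer="rudurhuhaujgz" (len 13), cursors c1@2 c2@4 c3@10, authorship .1.2.....3...
After op 2 (move_left): buffer="rudurhuhaujgz" (len 13), cursors c1@1 c2@3 c3@9, authorship .1.2.....3...
After op 3 (add_cursor(4)): buffer="rudurhuhaujgz" (len 13), cursors c1@1 c2@3 c4@4 c3@9, authorship .1.2.....3...
After op 4 (insert('z')): buffer="rzudzuzrhuhazujgz" (len 17), cursors c1@2 c2@5 c4@7 c3@13, authorship .11.224.....33...
After op 5 (delete): buffer="rudurhuhaujgz" (len 13), cursors c1@1 c2@3 c4@4 c3@9, authorship .1.2.....3...
After op 6 (delete): buffer="urhuhujgz" (len 9), cursors c1@0 c2@1 c4@1 c3@5, authorship 1....3...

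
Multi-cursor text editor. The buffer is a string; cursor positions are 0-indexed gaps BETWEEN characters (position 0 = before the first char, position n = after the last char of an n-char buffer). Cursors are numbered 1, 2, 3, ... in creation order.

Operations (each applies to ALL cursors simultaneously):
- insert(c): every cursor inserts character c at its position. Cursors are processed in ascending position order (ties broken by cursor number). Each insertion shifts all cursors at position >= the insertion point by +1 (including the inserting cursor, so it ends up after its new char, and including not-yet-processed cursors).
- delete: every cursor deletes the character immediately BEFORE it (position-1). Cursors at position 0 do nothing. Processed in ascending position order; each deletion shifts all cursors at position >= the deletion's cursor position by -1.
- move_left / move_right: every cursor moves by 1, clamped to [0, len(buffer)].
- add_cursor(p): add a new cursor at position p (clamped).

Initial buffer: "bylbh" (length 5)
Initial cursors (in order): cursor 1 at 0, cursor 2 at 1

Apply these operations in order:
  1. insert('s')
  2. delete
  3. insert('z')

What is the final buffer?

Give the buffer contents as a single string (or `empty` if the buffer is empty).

After op 1 (insert('s')): buffer="sbsylbh" (len 7), cursors c1@1 c2@3, authorship 1.2....
After op 2 (delete): buffer="bylbh" (len 5), cursors c1@0 c2@1, authorship .....
After op 3 (insert('z')): buffer="zbzylbh" (len 7), cursors c1@1 c2@3, authorship 1.2....

Answer: zbzylbh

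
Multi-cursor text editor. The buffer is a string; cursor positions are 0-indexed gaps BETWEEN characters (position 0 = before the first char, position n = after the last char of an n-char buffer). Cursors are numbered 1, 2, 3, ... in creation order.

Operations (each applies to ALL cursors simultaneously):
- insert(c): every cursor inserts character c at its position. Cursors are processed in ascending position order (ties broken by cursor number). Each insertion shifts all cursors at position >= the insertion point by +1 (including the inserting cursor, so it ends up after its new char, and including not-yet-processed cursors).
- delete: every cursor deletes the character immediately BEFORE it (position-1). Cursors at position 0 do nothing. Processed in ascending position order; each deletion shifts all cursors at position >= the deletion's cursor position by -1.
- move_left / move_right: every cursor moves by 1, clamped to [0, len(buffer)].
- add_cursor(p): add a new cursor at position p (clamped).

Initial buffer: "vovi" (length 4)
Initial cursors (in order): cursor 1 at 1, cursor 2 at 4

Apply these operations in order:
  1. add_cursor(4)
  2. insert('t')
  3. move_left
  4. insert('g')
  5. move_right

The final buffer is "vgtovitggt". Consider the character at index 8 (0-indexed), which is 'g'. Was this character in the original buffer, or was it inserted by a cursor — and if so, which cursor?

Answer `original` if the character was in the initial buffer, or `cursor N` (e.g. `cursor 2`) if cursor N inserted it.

After op 1 (add_cursor(4)): buffer="vovi" (len 4), cursors c1@1 c2@4 c3@4, authorship ....
After op 2 (insert('t')): buffer="vtovitt" (len 7), cursors c1@2 c2@7 c3@7, authorship .1...23
After op 3 (move_left): buffer="vtovitt" (len 7), cursors c1@1 c2@6 c3@6, authorship .1...23
After op 4 (insert('g')): buffer="vgtovitggt" (len 10), cursors c1@2 c2@9 c3@9, authorship .11...2233
After op 5 (move_right): buffer="vgtovitggt" (len 10), cursors c1@3 c2@10 c3@10, authorship .11...2233
Authorship (.=original, N=cursor N): . 1 1 . . . 2 2 3 3
Index 8: author = 3

Answer: cursor 3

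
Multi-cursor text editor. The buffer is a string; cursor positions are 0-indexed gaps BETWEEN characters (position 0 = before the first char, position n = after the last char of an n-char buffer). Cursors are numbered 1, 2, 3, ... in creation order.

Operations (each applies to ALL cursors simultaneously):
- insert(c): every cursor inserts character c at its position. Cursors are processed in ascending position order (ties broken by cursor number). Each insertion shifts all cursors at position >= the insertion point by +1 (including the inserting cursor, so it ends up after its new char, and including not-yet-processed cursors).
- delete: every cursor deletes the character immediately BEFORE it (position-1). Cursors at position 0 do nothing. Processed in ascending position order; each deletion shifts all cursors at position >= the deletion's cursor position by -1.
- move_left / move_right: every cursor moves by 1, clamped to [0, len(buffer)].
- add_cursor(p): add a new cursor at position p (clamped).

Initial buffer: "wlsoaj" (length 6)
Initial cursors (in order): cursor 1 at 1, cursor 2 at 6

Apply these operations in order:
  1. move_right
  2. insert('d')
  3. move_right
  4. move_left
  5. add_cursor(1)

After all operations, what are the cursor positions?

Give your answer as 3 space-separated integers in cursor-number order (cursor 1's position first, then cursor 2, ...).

After op 1 (move_right): buffer="wlsoaj" (len 6), cursors c1@2 c2@6, authorship ......
After op 2 (insert('d')): buffer="wldsoajd" (len 8), cursors c1@3 c2@8, authorship ..1....2
After op 3 (move_right): buffer="wldsoajd" (len 8), cursors c1@4 c2@8, authorship ..1....2
After op 4 (move_left): buffer="wldsoajd" (len 8), cursors c1@3 c2@7, authorship ..1....2
After op 5 (add_cursor(1)): buffer="wldsoajd" (len 8), cursors c3@1 c1@3 c2@7, authorship ..1....2

Answer: 3 7 1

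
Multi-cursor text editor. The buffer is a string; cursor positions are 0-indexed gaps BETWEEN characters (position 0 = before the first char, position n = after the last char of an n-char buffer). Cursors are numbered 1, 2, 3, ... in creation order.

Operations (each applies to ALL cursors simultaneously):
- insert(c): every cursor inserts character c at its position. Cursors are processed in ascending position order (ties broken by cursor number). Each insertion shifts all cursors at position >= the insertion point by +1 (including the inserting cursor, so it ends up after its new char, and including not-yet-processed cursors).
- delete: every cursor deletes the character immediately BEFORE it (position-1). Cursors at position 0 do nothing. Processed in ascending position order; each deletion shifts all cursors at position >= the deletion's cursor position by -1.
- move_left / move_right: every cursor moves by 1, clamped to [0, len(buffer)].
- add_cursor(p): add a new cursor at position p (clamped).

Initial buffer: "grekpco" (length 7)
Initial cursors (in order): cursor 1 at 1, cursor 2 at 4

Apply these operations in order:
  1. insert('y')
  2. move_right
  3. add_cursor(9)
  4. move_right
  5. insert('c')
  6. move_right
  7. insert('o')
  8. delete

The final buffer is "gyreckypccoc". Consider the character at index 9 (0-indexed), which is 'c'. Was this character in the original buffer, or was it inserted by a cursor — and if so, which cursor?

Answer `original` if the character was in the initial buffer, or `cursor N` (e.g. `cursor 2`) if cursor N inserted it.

Answer: cursor 2

Derivation:
After op 1 (insert('y')): buffer="gyrekypco" (len 9), cursors c1@2 c2@6, authorship .1...2...
After op 2 (move_right): buffer="gyrekypco" (len 9), cursors c1@3 c2@7, authorship .1...2...
After op 3 (add_cursor(9)): buffer="gyrekypco" (len 9), cursors c1@3 c2@7 c3@9, authorship .1...2...
After op 4 (move_right): buffer="gyrekypco" (len 9), cursors c1@4 c2@8 c3@9, authorship .1...2...
After op 5 (insert('c')): buffer="gyreckypccoc" (len 12), cursors c1@5 c2@10 c3@12, authorship .1..1.2..2.3
After op 6 (move_right): buffer="gyreckypccoc" (len 12), cursors c1@6 c2@11 c3@12, authorship .1..1.2..2.3
After op 7 (insert('o')): buffer="gyreckoypccooco" (len 15), cursors c1@7 c2@13 c3@15, authorship .1..1.12..2.233
After op 8 (delete): buffer="gyreckypccoc" (len 12), cursors c1@6 c2@11 c3@12, authorship .1..1.2..2.3
Authorship (.=original, N=cursor N): . 1 . . 1 . 2 . . 2 . 3
Index 9: author = 2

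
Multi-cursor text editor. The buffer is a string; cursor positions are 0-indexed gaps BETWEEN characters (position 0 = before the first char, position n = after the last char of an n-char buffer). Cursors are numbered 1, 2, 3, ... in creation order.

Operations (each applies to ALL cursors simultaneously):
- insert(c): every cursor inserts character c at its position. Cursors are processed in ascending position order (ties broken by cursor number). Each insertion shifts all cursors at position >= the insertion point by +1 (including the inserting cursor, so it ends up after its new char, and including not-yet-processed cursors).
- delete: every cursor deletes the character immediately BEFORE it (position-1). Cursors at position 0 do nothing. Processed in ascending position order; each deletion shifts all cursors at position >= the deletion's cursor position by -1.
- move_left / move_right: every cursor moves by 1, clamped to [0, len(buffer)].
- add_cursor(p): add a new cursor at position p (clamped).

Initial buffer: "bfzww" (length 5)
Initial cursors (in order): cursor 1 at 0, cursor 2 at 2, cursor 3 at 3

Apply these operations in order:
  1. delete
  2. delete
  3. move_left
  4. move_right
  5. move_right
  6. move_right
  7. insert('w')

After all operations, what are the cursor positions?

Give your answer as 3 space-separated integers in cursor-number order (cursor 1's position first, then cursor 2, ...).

Answer: 5 5 5

Derivation:
After op 1 (delete): buffer="bww" (len 3), cursors c1@0 c2@1 c3@1, authorship ...
After op 2 (delete): buffer="ww" (len 2), cursors c1@0 c2@0 c3@0, authorship ..
After op 3 (move_left): buffer="ww" (len 2), cursors c1@0 c2@0 c3@0, authorship ..
After op 4 (move_right): buffer="ww" (len 2), cursors c1@1 c2@1 c3@1, authorship ..
After op 5 (move_right): buffer="ww" (len 2), cursors c1@2 c2@2 c3@2, authorship ..
After op 6 (move_right): buffer="ww" (len 2), cursors c1@2 c2@2 c3@2, authorship ..
After op 7 (insert('w')): buffer="wwwww" (len 5), cursors c1@5 c2@5 c3@5, authorship ..123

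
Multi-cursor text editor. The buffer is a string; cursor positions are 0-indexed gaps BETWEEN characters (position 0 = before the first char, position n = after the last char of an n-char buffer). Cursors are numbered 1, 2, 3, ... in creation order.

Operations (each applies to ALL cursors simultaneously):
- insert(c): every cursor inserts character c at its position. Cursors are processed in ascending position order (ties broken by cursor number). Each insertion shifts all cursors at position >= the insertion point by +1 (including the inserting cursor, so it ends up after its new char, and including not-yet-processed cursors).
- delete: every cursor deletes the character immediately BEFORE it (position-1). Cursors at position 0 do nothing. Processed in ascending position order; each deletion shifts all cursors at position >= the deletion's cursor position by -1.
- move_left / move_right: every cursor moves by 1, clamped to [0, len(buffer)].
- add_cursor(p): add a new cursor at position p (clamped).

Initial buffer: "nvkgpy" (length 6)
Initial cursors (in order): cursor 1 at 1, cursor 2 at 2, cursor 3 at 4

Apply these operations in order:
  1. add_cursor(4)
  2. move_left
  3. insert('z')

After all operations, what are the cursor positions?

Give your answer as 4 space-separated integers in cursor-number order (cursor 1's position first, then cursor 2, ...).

Answer: 1 3 7 7

Derivation:
After op 1 (add_cursor(4)): buffer="nvkgpy" (len 6), cursors c1@1 c2@2 c3@4 c4@4, authorship ......
After op 2 (move_left): buffer="nvkgpy" (len 6), cursors c1@0 c2@1 c3@3 c4@3, authorship ......
After op 3 (insert('z')): buffer="znzvkzzgpy" (len 10), cursors c1@1 c2@3 c3@7 c4@7, authorship 1.2..34...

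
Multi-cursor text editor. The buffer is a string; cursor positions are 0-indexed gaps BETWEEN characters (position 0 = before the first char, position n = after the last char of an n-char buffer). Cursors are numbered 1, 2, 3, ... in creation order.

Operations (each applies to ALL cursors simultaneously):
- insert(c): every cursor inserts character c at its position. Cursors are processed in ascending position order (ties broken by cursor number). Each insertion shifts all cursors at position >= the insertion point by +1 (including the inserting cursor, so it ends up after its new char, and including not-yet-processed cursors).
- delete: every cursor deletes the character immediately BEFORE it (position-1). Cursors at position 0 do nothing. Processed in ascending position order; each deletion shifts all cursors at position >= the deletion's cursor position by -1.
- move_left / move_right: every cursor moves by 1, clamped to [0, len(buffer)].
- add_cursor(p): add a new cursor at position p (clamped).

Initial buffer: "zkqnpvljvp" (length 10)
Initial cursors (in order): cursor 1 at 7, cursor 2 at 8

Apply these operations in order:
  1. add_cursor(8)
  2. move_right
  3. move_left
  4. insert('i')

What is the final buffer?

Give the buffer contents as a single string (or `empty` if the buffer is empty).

After op 1 (add_cursor(8)): buffer="zkqnpvljvp" (len 10), cursors c1@7 c2@8 c3@8, authorship ..........
After op 2 (move_right): buffer="zkqnpvljvp" (len 10), cursors c1@8 c2@9 c3@9, authorship ..........
After op 3 (move_left): buffer="zkqnpvljvp" (len 10), cursors c1@7 c2@8 c3@8, authorship ..........
After op 4 (insert('i')): buffer="zkqnpvlijiivp" (len 13), cursors c1@8 c2@11 c3@11, authorship .......1.23..

Answer: zkqnpvlijiivp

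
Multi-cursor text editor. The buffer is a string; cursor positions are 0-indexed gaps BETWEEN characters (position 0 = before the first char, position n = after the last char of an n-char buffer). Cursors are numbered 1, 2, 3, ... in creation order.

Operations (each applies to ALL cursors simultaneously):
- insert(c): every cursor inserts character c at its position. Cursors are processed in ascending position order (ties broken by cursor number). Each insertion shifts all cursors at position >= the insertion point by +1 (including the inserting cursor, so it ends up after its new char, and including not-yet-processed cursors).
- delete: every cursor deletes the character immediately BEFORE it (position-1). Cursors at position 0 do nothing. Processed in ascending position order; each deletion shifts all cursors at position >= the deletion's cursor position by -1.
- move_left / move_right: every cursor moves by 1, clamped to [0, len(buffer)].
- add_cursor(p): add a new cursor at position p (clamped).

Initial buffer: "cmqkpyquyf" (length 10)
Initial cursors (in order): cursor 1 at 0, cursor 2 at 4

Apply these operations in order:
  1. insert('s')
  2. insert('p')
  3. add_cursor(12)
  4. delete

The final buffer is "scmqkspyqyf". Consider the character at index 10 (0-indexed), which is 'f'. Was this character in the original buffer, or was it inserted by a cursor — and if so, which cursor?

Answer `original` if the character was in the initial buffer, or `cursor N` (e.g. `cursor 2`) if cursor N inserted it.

After op 1 (insert('s')): buffer="scmqkspyquyf" (len 12), cursors c1@1 c2@6, authorship 1....2......
After op 2 (insert('p')): buffer="spcmqksppyquyf" (len 14), cursors c1@2 c2@8, authorship 11....22......
After op 3 (add_cursor(12)): buffer="spcmqksppyquyf" (len 14), cursors c1@2 c2@8 c3@12, authorship 11....22......
After op 4 (delete): buffer="scmqkspyqyf" (len 11), cursors c1@1 c2@6 c3@9, authorship 1....2.....
Authorship (.=original, N=cursor N): 1 . . . . 2 . . . . .
Index 10: author = original

Answer: original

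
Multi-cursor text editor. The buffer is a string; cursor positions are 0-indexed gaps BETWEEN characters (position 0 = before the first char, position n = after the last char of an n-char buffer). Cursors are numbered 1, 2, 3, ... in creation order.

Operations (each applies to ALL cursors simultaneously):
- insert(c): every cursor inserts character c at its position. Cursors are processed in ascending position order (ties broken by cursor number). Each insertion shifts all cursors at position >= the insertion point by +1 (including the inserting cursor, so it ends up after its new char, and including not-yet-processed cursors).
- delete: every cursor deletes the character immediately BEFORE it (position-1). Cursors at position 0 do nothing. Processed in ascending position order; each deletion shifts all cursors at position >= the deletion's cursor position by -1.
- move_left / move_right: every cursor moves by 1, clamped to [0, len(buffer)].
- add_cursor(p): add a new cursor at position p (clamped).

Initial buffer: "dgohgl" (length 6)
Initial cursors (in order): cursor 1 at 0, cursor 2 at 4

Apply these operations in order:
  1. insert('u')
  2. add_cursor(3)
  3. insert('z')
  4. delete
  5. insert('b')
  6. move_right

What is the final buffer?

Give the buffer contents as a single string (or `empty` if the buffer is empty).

Answer: ubdgbohubgl

Derivation:
After op 1 (insert('u')): buffer="udgohugl" (len 8), cursors c1@1 c2@6, authorship 1....2..
After op 2 (add_cursor(3)): buffer="udgohugl" (len 8), cursors c1@1 c3@3 c2@6, authorship 1....2..
After op 3 (insert('z')): buffer="uzdgzohuzgl" (len 11), cursors c1@2 c3@5 c2@9, authorship 11..3..22..
After op 4 (delete): buffer="udgohugl" (len 8), cursors c1@1 c3@3 c2@6, authorship 1....2..
After op 5 (insert('b')): buffer="ubdgbohubgl" (len 11), cursors c1@2 c3@5 c2@9, authorship 11..3..22..
After op 6 (move_right): buffer="ubdgbohubgl" (len 11), cursors c1@3 c3@6 c2@10, authorship 11..3..22..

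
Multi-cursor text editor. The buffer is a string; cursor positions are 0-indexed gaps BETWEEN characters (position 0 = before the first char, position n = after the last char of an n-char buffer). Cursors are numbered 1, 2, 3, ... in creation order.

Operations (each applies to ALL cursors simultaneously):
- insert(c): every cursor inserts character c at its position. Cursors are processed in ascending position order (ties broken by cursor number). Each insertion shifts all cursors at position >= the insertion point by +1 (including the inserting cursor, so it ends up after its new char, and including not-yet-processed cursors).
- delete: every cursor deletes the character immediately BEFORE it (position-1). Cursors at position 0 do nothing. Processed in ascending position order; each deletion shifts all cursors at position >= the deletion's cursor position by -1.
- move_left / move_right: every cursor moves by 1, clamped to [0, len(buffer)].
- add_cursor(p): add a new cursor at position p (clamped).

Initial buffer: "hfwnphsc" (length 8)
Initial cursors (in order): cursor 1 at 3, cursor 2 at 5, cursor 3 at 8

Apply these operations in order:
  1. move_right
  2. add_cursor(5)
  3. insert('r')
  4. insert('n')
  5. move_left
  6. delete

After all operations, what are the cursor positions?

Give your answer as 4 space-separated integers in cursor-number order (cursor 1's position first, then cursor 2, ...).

Answer: 4 8 11 6

Derivation:
After op 1 (move_right): buffer="hfwnphsc" (len 8), cursors c1@4 c2@6 c3@8, authorship ........
After op 2 (add_cursor(5)): buffer="hfwnphsc" (len 8), cursors c1@4 c4@5 c2@6 c3@8, authorship ........
After op 3 (insert('r')): buffer="hfwnrprhrscr" (len 12), cursors c1@5 c4@7 c2@9 c3@12, authorship ....1.4.2..3
After op 4 (insert('n')): buffer="hfwnrnprnhrnscrn" (len 16), cursors c1@6 c4@9 c2@12 c3@16, authorship ....11.44.22..33
After op 5 (move_left): buffer="hfwnrnprnhrnscrn" (len 16), cursors c1@5 c4@8 c2@11 c3@15, authorship ....11.44.22..33
After op 6 (delete): buffer="hfwnnpnhnscn" (len 12), cursors c1@4 c4@6 c2@8 c3@11, authorship ....1.4.2..3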